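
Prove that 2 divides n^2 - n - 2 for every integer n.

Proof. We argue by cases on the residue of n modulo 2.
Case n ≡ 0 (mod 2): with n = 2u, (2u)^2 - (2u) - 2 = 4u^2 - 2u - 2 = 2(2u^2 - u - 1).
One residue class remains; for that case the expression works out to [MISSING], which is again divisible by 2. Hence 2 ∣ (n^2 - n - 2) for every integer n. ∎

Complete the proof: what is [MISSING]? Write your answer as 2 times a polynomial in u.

The residues treated are {0}, so the missing case is n ≡ 1 (mod 2); write n = 2u+1.
Then (2u+1)^2 - (2u+1) - 2 = 4u^2 + 2u - 2 = 2(2u^2 + u - 1).

2(2u^2 + u - 1)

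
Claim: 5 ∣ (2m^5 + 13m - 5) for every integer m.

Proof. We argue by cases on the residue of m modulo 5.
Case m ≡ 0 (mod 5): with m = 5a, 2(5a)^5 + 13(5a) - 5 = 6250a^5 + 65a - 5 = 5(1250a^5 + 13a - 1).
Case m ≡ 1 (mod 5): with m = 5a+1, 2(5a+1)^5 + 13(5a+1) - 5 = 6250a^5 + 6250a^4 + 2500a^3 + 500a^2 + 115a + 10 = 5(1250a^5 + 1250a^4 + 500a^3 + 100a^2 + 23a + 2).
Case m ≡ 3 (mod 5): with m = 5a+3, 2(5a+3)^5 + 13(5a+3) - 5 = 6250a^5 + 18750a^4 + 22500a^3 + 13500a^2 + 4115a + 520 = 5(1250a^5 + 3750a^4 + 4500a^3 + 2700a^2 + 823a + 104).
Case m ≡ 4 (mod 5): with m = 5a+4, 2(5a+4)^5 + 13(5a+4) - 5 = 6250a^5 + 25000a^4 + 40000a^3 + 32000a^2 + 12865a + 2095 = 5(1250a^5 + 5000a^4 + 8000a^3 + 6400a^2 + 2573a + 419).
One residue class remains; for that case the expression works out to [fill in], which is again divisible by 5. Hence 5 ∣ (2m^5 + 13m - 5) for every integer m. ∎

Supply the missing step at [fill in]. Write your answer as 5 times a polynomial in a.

5(1250a^5 + 2500a^4 + 2000a^3 + 800a^2 + 173a + 17)

The residues treated are {0, 1, 3, 4}, so the missing case is m ≡ 2 (mod 5); write m = 5a+2.
Then 2(5a+2)^5 + 13(5a+2) - 5 = 6250a^5 + 12500a^4 + 10000a^3 + 4000a^2 + 865a + 85 = 5(1250a^5 + 2500a^4 + 2000a^3 + 800a^2 + 173a + 17).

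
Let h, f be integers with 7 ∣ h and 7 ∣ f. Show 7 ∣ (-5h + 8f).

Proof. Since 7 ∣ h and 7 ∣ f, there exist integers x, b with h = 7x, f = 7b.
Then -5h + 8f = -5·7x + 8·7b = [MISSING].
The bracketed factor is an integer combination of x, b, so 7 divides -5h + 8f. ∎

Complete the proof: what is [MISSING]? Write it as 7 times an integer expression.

7(8b - 5x)

Pull the common 7 out of every term: -5·7x + 8·7b = 7(8b - 5x).
8b - 5x is an integer, which exhibits the divisibility.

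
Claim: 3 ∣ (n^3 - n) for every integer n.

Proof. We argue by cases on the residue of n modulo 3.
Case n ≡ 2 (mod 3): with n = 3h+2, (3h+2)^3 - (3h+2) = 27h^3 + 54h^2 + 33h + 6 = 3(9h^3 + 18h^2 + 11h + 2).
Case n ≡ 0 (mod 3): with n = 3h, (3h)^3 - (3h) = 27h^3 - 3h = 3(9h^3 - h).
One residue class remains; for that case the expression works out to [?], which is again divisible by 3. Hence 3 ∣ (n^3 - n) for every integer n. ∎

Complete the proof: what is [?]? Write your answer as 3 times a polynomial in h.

3(9h^3 + 9h^2 + 2h)

Only n ≡ 1 (mod 3) is unaccounted for. Put n = 3h+1:
(3h+1)^3 - (3h+1) expands to 27h^3 + 27h^2 + 6h,
and factoring out 3 leaves 3(9h^3 + 9h^2 + 2h).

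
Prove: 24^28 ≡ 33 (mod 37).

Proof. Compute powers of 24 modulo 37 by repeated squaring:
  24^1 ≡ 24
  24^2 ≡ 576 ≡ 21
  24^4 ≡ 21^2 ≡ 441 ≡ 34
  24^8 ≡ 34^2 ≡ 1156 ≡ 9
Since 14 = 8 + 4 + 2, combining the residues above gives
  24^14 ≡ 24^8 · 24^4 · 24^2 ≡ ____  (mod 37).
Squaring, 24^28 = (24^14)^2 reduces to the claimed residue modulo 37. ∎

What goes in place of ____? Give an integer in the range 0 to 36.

25

Multiply the listed residues: 9 · 34 · 21 = 306 → 6426.
Reducing modulo 37: 6426 = 173·37 + 25, so 24^14 ≡ 25.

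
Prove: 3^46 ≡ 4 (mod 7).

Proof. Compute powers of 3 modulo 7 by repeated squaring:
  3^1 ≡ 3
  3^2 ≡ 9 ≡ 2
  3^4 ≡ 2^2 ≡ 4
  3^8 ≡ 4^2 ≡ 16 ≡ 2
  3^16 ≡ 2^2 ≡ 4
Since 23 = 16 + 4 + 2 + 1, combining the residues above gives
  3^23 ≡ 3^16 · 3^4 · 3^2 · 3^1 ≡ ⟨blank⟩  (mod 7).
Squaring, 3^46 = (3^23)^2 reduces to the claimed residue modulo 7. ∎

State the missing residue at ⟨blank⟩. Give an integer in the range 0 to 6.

3^16 · 3^4 · 3^2 · 3^1 ≡ 4 · 4 · 2 · 3 = 96.
96 mod 7 = 5, so 3^23 ≡ 5 (mod 7).

5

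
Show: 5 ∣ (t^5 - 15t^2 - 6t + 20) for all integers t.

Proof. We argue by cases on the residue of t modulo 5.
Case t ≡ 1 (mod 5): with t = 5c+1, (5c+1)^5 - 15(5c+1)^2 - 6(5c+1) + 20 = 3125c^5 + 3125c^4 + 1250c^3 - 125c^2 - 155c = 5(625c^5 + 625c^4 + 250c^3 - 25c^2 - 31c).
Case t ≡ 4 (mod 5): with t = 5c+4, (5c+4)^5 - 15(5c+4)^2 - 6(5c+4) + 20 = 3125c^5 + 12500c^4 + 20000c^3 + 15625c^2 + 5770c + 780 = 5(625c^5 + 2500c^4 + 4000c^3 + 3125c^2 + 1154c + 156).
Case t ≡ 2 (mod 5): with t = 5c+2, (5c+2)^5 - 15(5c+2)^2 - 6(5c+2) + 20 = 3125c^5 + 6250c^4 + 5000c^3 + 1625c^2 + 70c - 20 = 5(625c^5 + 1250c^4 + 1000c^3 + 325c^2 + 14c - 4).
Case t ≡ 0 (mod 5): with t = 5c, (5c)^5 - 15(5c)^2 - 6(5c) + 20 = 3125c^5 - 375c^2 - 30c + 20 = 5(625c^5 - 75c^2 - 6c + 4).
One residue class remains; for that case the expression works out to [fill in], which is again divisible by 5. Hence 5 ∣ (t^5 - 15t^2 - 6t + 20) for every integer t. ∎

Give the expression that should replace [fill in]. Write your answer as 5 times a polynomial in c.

The residues treated are {1, 4, 2, 0}, so the missing case is t ≡ 3 (mod 5); write t = 5c+3.
Then (5c+3)^5 - 15(5c+3)^2 - 6(5c+3) + 20 = 3125c^5 + 9375c^4 + 11250c^3 + 6375c^2 + 1545c + 110 = 5(625c^5 + 1875c^4 + 2250c^3 + 1275c^2 + 309c + 22).

5(625c^5 + 1875c^4 + 2250c^3 + 1275c^2 + 309c + 22)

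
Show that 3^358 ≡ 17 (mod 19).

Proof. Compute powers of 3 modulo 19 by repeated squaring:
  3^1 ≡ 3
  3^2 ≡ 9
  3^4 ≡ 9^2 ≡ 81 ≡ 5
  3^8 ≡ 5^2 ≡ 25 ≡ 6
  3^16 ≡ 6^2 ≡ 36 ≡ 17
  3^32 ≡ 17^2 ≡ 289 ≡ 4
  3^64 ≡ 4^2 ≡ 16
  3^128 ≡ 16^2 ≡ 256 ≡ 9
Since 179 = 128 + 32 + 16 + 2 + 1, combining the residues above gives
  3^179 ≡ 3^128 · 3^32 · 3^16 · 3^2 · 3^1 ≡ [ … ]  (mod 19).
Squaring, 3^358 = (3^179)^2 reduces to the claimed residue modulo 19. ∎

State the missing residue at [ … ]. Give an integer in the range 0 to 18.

3^128 · 3^32 · 3^16 · 3^2 · 3^1 ≡ 9 · 4 · 17 · 9 · 3 = 16524.
16524 mod 19 = 13, so 3^179 ≡ 13 (mod 19).

13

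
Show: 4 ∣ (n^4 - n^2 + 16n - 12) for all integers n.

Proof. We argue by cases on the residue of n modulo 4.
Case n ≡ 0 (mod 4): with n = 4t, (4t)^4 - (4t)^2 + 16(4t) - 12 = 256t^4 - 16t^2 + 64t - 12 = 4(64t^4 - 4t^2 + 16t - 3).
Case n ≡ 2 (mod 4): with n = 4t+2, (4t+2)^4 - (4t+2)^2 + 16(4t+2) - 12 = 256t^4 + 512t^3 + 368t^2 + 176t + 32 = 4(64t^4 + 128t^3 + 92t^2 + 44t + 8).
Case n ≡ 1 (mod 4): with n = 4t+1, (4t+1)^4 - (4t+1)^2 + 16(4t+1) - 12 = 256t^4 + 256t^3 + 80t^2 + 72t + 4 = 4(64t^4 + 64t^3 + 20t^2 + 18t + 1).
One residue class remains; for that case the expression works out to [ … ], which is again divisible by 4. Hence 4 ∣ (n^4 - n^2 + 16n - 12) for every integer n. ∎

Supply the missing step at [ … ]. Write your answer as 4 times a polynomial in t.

4(64t^4 + 192t^3 + 212t^2 + 118t + 27)

Only n ≡ 3 (mod 4) is unaccounted for. Put n = 4t+3:
(4t+3)^4 - (4t+3)^2 + 16(4t+3) - 12 expands to 256t^4 + 768t^3 + 848t^2 + 472t + 108,
and factoring out 4 leaves 4(64t^4 + 192t^3 + 212t^2 + 118t + 27).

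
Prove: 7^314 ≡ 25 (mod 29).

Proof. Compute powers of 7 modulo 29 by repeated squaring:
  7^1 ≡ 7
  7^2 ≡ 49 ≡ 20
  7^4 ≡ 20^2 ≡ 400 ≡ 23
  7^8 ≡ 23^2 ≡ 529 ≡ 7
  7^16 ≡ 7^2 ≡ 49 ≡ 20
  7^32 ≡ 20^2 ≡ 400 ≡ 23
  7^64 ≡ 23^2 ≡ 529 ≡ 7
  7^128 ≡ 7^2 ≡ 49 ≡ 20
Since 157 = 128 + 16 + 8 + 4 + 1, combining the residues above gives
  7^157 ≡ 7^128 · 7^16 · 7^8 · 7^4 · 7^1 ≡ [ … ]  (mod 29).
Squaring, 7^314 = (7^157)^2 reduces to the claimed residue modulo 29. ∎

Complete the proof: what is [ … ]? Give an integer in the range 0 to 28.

24

7^128 · 7^16 · 7^8 · 7^4 · 7^1 ≡ 20 · 20 · 7 · 23 · 7 = 450800.
450800 mod 29 = 24, so 7^157 ≡ 24 (mod 29).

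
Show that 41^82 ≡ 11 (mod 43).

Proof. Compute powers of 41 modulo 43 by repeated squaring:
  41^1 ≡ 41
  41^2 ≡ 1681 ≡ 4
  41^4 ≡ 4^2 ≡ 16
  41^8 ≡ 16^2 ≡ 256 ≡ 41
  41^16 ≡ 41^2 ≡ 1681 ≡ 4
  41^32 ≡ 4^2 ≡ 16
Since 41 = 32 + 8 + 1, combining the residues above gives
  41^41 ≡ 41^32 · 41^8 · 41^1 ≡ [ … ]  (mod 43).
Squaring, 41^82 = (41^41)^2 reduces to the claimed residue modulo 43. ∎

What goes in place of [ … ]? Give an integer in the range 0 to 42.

Multiply the listed residues: 16 · 41 · 41 = 656 → 26896.
Reducing modulo 43: 26896 = 625·43 + 21, so 41^41 ≡ 21.

21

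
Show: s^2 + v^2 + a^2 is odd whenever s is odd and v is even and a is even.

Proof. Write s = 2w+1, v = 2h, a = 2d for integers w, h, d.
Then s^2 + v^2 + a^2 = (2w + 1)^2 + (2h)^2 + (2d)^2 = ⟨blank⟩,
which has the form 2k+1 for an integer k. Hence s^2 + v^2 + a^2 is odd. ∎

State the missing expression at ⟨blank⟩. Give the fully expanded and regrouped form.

Expanding: (2w + 1)^2 + (2h)^2 + (2d)^2 = 4d^2 + 4h^2 + 4w^2 + 4w + 1.
Every term except the constant is even, so this is 2(2d^2 + 2h^2 + 2w^2 + 2w) + 1,
and 2d^2 + 2h^2 + 2w^2 + 2w ∈ ℤ gives the required form.

2(2d^2 + 2h^2 + 2w^2 + 2w) + 1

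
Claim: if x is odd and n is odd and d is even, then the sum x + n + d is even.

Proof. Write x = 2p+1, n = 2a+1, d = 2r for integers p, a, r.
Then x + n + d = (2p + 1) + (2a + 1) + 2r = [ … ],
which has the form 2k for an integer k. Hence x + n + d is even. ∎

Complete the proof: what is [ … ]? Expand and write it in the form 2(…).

Expanding: (2p + 1) + (2a + 1) + 2r = 2a + 2p + 2r + 2.
Every term is even; pulling out the factor of 2 gives 2(a + p + r + 1).

2(a + p + r + 1)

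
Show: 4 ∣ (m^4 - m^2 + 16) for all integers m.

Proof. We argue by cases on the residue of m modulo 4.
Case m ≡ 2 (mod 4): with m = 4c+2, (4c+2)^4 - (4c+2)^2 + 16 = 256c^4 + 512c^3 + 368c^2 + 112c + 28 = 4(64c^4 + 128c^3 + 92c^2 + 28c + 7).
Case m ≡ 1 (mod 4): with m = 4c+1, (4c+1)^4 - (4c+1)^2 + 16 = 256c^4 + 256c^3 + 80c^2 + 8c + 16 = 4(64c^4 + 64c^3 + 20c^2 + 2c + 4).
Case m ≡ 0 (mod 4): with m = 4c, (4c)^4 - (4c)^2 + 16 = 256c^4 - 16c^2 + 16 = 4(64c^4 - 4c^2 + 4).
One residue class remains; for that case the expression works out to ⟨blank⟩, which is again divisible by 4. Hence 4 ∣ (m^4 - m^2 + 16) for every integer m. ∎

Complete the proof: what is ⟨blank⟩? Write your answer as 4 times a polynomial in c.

The residues treated are {2, 1, 0}, so the missing case is m ≡ 3 (mod 4); write m = 4c+3.
Then (4c+3)^4 - (4c+3)^2 + 16 = 256c^4 + 768c^3 + 848c^2 + 408c + 88 = 4(64c^4 + 192c^3 + 212c^2 + 102c + 22).

4(64c^4 + 192c^3 + 212c^2 + 102c + 22)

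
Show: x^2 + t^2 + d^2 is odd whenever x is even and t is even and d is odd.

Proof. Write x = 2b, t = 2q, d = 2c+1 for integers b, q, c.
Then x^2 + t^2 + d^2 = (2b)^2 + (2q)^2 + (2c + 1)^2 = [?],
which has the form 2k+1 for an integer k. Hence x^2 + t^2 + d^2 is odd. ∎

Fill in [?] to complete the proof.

(2b)^2 + (2q)^2 + (2c + 1)^2 = 4b^2 + 4c^2 + 4c + 4q^2 + 1
= 2(2b^2 + 2c^2 + 2c + 2q^2) + 1.
Since 2b^2 + 2c^2 + 2c + 2q^2 is an integer, the sum of squares is of the form 2k+1 for an integer k.

2(2b^2 + 2c^2 + 2c + 2q^2) + 1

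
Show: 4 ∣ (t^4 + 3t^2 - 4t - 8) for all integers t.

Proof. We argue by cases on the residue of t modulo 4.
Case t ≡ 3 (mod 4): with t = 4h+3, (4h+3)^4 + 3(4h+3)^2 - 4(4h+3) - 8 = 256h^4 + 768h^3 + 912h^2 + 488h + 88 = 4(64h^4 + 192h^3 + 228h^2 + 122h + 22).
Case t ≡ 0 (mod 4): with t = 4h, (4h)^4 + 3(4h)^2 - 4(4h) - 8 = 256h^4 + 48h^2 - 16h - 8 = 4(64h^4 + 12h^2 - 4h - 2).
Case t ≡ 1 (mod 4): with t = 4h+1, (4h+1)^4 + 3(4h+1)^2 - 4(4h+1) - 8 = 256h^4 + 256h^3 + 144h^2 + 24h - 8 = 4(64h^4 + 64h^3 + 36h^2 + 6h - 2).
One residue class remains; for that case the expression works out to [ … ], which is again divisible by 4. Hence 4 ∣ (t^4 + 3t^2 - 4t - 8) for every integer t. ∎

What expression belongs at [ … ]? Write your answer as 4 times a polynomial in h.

4(64h^4 + 128h^3 + 108h^2 + 40h + 3)

Only t ≡ 2 (mod 4) is unaccounted for. Put t = 4h+2:
(4h+2)^4 + 3(4h+2)^2 - 4(4h+2) - 8 expands to 256h^4 + 512h^3 + 432h^2 + 160h + 12,
and factoring out 4 leaves 4(64h^4 + 128h^3 + 108h^2 + 40h + 3).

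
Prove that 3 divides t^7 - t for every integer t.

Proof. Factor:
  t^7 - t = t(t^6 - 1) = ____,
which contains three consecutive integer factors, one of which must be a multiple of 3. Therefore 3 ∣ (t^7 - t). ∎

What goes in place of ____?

(t - 1)t(t + 1)(t^4 + t^2 + 1)

t^6 - 1 = (t^2 - 1)(t^4 + t^2 + 1), and t^2 - 1 = (t-1)(t+1).
So t(t^6 - 1) = (t - 1)t(t + 1)(t^4 + t^2 + 1).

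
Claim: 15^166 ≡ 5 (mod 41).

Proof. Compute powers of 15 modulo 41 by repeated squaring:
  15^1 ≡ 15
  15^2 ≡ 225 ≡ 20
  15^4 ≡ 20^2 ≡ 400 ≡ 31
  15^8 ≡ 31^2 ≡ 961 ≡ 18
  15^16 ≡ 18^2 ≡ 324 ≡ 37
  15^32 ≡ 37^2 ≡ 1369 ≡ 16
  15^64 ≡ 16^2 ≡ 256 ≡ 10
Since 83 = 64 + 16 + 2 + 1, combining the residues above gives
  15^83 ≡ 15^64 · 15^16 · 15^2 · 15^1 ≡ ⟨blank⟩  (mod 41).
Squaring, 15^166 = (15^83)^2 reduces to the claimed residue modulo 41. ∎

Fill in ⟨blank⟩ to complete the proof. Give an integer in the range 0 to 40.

Multiply the listed residues: 10 · 37 · 20 · 15 = 370 → 7400 → 111000.
Reducing modulo 41: 111000 = 2707·41 + 13, so 15^83 ≡ 13.

13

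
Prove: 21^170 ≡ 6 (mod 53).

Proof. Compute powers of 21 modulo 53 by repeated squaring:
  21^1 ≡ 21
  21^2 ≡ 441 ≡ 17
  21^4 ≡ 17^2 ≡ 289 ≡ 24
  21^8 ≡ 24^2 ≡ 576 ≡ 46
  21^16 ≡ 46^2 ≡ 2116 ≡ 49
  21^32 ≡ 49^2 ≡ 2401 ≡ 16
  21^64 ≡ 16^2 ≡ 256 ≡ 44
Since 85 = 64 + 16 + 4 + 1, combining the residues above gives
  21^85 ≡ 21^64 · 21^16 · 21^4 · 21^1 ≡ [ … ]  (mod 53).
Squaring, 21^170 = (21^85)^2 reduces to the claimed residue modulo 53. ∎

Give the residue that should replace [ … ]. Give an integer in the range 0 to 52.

18

21^64 · 21^16 · 21^4 · 21^1 ≡ 44 · 49 · 24 · 21 = 1086624.
1086624 mod 53 = 18, so 21^85 ≡ 18 (mod 53).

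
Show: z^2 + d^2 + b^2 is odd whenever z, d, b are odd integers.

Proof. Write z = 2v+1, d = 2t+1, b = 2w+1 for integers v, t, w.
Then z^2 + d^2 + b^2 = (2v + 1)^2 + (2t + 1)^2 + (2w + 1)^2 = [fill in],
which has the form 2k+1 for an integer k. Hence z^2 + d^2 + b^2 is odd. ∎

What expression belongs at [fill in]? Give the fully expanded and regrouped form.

2(2t^2 + 2t + 2v^2 + 2v + 2w^2 + 2w + 1) + 1

Expanding: (2v + 1)^2 + (2t + 1)^2 + (2w + 1)^2 = 4t^2 + 4t + 4v^2 + 4v + 4w^2 + 4w + 3.
Every term except the constant is even, so this is 2(2t^2 + 2t + 2v^2 + 2v + 2w^2 + 2w + 1) + 1,
and 2t^2 + 2t + 2v^2 + 2v + 2w^2 + 2w + 1 ∈ ℤ gives the required form.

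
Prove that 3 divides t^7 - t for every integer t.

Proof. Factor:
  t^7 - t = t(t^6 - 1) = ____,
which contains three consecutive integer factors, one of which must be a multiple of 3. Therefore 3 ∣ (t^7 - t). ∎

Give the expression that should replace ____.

t^6 - 1 = (t^2 - 1)(t^4 + t^2 + 1), and t^2 - 1 = (t-1)(t+1).
So t(t^6 - 1) = (t - 1)t(t + 1)(t^4 + t^2 + 1).

(t - 1)t(t + 1)(t^4 + t^2 + 1)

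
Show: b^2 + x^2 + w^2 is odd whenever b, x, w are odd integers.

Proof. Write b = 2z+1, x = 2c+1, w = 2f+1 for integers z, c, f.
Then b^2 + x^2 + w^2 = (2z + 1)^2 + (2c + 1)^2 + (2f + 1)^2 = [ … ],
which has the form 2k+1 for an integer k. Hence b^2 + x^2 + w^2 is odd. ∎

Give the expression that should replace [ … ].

Expanding: (2z + 1)^2 + (2c + 1)^2 + (2f + 1)^2 = 4c^2 + 4c + 4f^2 + 4f + 4z^2 + 4z + 3.
Every term except the constant is even, so this is 2(2c^2 + 2c + 2f^2 + 2f + 2z^2 + 2z + 1) + 1,
and 2c^2 + 2c + 2f^2 + 2f + 2z^2 + 2z + 1 ∈ ℤ gives the required form.

2(2c^2 + 2c + 2f^2 + 2f + 2z^2 + 2z + 1) + 1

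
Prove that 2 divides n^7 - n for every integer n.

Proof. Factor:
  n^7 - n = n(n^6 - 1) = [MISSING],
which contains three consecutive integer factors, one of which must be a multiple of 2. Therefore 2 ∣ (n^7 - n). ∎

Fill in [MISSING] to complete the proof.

(n - 1)n(n + 1)(n^4 + n^2 + 1)

n^6 - 1 = (n^2 - 1)(n^4 + n^2 + 1), and n^2 - 1 = (n-1)(n+1).
So n(n^6 - 1) = (n - 1)n(n + 1)(n^4 + n^2 + 1).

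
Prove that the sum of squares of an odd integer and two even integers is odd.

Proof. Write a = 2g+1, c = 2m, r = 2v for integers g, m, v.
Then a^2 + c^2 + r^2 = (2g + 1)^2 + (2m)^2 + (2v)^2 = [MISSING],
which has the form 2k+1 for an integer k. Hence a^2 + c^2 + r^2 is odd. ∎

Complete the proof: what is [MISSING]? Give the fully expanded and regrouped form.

Expanding: (2g + 1)^2 + (2m)^2 + (2v)^2 = 4g^2 + 4g + 4m^2 + 4v^2 + 1.
Every term except the constant is even, so this is 2(2g^2 + 2g + 2m^2 + 2v^2) + 1,
and 2g^2 + 2g + 2m^2 + 2v^2 ∈ ℤ gives the required form.

2(2g^2 + 2g + 2m^2 + 2v^2) + 1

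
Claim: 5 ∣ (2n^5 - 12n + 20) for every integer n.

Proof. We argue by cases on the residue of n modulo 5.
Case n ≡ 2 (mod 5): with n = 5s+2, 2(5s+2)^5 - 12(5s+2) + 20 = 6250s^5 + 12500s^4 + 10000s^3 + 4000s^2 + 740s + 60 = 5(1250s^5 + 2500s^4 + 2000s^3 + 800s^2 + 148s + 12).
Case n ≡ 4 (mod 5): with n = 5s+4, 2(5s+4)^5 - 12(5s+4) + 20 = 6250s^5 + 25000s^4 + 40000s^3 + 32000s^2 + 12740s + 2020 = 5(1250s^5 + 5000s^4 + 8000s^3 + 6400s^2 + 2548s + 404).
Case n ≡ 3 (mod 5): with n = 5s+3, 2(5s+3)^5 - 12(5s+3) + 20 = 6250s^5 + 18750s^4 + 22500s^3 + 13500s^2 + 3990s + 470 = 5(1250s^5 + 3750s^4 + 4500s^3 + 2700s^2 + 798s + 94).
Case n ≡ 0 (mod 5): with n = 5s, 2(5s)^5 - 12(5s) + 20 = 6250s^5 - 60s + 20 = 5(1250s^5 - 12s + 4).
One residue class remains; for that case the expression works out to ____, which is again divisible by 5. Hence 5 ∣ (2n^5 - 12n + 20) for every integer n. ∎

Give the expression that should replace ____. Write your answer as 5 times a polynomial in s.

Only n ≡ 1 (mod 5) is unaccounted for. Put n = 5s+1:
2(5s+1)^5 - 12(5s+1) + 20 expands to 6250s^5 + 6250s^4 + 2500s^3 + 500s^2 - 10s + 10,
and factoring out 5 leaves 5(1250s^5 + 1250s^4 + 500s^3 + 100s^2 - 2s + 2).

5(1250s^5 + 1250s^4 + 500s^3 + 100s^2 - 2s + 2)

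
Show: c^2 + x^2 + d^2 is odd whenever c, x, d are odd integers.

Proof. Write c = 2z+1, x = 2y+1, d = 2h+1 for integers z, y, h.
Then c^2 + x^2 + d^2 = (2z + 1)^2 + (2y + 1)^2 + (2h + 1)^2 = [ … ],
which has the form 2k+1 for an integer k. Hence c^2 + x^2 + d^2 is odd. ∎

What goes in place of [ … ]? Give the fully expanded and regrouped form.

2(2h^2 + 2h + 2y^2 + 2y + 2z^2 + 2z + 1) + 1

Expanding: (2z + 1)^2 + (2y + 1)^2 + (2h + 1)^2 = 4h^2 + 4h + 4y^2 + 4y + 4z^2 + 4z + 3.
Every term except the constant is even, so this is 2(2h^2 + 2h + 2y^2 + 2y + 2z^2 + 2z + 1) + 1,
and 2h^2 + 2h + 2y^2 + 2y + 2z^2 + 2z + 1 ∈ ℤ gives the required form.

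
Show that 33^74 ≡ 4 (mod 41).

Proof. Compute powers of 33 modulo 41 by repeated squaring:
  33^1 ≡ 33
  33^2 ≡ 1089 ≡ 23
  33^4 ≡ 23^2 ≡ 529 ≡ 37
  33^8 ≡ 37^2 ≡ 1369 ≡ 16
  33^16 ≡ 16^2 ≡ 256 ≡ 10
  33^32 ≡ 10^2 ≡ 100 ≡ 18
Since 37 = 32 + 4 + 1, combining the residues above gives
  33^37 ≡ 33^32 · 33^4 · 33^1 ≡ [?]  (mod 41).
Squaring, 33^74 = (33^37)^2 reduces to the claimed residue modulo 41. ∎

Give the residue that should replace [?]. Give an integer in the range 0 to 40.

33^32 · 33^4 · 33^1 ≡ 18 · 37 · 33 = 21978.
21978 mod 41 = 2, so 33^37 ≡ 2 (mod 41).

2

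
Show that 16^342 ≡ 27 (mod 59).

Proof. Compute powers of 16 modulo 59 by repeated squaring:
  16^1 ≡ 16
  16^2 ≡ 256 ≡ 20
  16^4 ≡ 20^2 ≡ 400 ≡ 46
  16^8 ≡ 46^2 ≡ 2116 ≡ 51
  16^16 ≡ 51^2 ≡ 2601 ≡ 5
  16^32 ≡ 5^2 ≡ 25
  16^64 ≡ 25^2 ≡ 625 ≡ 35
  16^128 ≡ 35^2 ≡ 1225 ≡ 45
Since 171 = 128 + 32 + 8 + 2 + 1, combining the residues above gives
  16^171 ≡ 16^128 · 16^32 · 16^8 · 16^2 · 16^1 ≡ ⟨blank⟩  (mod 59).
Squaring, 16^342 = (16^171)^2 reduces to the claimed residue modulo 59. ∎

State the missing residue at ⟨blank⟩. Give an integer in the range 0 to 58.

Multiply the listed residues: 45 · 25 · 51 · 20 · 16 = 1125 → 57375 → 1147500 → 18360000.
Reducing modulo 59: 18360000 = 311186·59 + 26, so 16^171 ≡ 26.

26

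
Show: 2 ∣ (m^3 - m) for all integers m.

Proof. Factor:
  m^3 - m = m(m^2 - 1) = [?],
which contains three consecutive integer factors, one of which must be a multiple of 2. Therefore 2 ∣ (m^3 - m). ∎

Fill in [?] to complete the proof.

(m - 1)m(m + 1)

m(m^2 - 1) = m(m - 1)(m + 1) = (m - 1)m(m + 1).
These three factors are consecutive integers, so their product is divisible by 2.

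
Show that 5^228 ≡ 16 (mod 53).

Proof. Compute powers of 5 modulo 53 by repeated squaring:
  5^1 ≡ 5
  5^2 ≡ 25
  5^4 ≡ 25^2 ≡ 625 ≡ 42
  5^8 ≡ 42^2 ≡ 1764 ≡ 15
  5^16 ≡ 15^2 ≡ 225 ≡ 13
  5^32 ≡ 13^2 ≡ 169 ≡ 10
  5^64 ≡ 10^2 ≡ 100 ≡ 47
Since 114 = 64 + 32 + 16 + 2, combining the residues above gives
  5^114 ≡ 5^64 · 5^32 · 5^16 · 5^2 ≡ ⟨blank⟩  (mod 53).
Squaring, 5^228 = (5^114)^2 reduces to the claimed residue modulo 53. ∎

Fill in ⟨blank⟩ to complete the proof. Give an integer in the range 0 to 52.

4

Multiply the listed residues: 47 · 10 · 13 · 25 = 470 → 6110 → 152750.
Reducing modulo 53: 152750 = 2882·53 + 4, so 5^114 ≡ 4.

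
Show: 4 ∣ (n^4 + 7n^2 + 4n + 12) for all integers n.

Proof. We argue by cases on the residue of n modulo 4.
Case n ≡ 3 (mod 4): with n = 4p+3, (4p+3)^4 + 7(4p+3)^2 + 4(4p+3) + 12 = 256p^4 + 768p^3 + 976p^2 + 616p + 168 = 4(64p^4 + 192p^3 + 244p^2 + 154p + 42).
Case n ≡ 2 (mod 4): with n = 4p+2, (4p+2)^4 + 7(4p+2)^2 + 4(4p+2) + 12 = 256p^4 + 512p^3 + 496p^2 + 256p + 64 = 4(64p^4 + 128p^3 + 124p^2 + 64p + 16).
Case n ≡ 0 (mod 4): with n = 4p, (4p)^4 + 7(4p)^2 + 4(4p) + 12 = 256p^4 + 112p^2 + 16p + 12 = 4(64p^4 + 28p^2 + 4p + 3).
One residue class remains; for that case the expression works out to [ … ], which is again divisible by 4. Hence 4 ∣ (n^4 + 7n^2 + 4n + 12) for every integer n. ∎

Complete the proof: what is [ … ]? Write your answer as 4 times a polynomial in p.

The residues treated are {3, 2, 0}, so the missing case is n ≡ 1 (mod 4); write n = 4p+1.
Then (4p+1)^4 + 7(4p+1)^2 + 4(4p+1) + 12 = 256p^4 + 256p^3 + 208p^2 + 88p + 24 = 4(64p^4 + 64p^3 + 52p^2 + 22p + 6).

4(64p^4 + 64p^3 + 52p^2 + 22p + 6)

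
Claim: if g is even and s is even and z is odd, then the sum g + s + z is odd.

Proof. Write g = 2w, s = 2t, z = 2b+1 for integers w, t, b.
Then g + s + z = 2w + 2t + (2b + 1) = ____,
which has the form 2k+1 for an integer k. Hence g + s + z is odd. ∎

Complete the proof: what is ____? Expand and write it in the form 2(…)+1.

Expanding: 2w + 2t + (2b + 1) = 2b + 2t + 2w + 1.
Every term except the constant is even, so this is 2(b + t + w) + 1,
and b + t + w ∈ ℤ gives the required form.

2(b + t + w) + 1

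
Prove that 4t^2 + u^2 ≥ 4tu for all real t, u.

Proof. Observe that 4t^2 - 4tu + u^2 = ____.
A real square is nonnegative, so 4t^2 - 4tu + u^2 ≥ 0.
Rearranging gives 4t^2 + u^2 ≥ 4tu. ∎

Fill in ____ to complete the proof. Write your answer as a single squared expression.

(2t - u)^2

The leading and trailing coefficients are 2^2 and 1^2, and 4 = 2·2·1, so the trinomial is (2t - u)^2.
Hence 4t^2 - 4tu + u^2 ≥ 0.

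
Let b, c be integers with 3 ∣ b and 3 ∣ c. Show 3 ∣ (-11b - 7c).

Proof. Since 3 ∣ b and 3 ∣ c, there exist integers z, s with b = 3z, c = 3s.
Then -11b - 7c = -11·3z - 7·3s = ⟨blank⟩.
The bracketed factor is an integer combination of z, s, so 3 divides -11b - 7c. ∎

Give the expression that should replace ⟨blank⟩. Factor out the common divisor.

3(-7s - 11z)

Each term has a factor of 3: -11·3z - 7·3s = 3·(-7s - 11z).
Since -7s - 11z is an integer, 3 ∣ (-11b - 7c).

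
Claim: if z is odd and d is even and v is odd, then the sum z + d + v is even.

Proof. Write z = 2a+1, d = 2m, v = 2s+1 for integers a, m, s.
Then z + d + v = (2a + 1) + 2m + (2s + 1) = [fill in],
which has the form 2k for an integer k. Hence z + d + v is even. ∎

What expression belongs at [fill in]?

2(a + m + s + 1)

(2a + 1) + 2m + (2s + 1) = 2a + 2m + 2s + 2
= 2(a + m + s + 1).
Since a + m + s + 1 is an integer, the sum is of the form 2k for an integer k.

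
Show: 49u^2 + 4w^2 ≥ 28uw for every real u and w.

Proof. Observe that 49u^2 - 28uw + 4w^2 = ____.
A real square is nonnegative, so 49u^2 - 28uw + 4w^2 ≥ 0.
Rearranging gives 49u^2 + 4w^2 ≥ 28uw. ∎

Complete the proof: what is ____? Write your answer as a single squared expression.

(7u - 2w)^2

The leading and trailing coefficients are 7^2 and 2^2, and 28 = 2·7·2, so the trinomial is (7u - 2w)^2.
Hence 49u^2 - 28uw + 4w^2 ≥ 0.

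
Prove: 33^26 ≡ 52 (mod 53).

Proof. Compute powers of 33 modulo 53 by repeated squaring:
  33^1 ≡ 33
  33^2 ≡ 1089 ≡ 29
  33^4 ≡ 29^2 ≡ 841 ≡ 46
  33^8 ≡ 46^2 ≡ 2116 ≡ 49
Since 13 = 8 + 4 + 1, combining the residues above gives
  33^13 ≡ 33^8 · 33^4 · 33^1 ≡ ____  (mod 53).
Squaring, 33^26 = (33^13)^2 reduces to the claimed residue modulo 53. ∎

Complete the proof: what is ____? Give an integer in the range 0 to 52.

Multiply the listed residues: 49 · 46 · 33 = 2254 → 74382.
Reducing modulo 53: 74382 = 1403·53 + 23, so 33^13 ≡ 23.

23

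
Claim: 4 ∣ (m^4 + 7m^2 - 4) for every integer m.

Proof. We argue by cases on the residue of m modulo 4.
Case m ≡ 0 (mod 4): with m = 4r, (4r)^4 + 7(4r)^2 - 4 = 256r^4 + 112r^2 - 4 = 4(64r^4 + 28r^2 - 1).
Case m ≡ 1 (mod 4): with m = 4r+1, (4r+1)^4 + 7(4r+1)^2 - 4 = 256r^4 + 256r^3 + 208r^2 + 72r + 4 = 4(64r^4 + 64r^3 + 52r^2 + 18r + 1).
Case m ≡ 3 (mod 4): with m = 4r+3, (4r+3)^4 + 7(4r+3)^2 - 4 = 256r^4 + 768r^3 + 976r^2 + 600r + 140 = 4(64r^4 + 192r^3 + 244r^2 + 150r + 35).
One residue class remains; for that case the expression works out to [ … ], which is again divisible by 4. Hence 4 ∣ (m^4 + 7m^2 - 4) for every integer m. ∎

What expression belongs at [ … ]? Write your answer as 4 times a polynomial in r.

The residues treated are {0, 1, 3}, so the missing case is m ≡ 2 (mod 4); write m = 4r+2.
Then (4r+2)^4 + 7(4r+2)^2 - 4 = 256r^4 + 512r^3 + 496r^2 + 240r + 40 = 4(64r^4 + 128r^3 + 124r^2 + 60r + 10).

4(64r^4 + 128r^3 + 124r^2 + 60r + 10)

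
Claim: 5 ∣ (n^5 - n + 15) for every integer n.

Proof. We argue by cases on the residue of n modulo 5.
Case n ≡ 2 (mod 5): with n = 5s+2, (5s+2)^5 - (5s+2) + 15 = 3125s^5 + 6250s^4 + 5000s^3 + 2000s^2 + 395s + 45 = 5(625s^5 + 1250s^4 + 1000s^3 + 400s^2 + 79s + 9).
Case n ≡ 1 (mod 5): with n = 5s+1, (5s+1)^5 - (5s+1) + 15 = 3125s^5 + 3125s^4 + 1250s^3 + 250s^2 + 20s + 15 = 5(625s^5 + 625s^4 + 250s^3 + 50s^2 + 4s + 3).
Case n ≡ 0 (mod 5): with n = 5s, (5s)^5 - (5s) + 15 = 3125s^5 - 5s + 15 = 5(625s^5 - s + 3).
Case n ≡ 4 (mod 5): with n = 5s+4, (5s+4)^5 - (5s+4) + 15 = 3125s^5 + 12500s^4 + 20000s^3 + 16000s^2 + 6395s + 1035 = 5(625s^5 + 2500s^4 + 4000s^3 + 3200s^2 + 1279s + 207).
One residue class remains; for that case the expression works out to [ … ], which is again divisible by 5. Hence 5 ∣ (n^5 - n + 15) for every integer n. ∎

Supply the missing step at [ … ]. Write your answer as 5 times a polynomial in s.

The residues treated are {2, 1, 0, 4}, so the missing case is n ≡ 3 (mod 5); write n = 5s+3.
Then (5s+3)^5 - (5s+3) + 15 = 3125s^5 + 9375s^4 + 11250s^3 + 6750s^2 + 2020s + 255 = 5(625s^5 + 1875s^4 + 2250s^3 + 1350s^2 + 404s + 51).

5(625s^5 + 1875s^4 + 2250s^3 + 1350s^2 + 404s + 51)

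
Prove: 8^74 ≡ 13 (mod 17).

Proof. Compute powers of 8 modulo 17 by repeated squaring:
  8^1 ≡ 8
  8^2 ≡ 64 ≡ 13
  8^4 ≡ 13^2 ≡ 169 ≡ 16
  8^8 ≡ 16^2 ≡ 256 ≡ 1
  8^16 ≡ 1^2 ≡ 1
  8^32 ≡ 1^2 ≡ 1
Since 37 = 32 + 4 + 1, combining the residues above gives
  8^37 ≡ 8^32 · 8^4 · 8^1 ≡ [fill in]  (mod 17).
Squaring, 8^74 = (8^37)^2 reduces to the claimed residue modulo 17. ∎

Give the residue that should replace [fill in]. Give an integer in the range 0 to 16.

9

Multiply the listed residues: 1 · 16 · 8 = 16 → 128.
Reducing modulo 17: 128 = 7·17 + 9, so 8^37 ≡ 9.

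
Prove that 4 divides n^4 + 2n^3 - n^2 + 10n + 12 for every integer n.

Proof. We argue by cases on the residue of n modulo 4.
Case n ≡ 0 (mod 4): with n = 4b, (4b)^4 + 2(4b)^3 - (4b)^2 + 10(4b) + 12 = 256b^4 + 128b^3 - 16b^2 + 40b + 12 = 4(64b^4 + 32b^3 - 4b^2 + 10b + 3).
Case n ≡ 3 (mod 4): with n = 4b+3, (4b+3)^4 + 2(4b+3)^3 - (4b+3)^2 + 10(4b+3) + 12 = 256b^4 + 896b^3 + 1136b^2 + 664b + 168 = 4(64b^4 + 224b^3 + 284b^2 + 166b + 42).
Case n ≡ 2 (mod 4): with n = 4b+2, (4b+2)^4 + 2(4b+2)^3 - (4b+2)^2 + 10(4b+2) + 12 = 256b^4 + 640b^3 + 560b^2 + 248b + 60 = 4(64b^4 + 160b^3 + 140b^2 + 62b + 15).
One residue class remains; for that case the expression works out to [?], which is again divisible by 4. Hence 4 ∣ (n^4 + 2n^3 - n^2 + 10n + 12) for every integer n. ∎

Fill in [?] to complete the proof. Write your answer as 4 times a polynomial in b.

Only n ≡ 1 (mod 4) is unaccounted for. Put n = 4b+1:
(4b+1)^4 + 2(4b+1)^3 - (4b+1)^2 + 10(4b+1) + 12 expands to 256b^4 + 384b^3 + 176b^2 + 72b + 24,
and factoring out 4 leaves 4(64b^4 + 96b^3 + 44b^2 + 18b + 6).

4(64b^4 + 96b^3 + 44b^2 + 18b + 6)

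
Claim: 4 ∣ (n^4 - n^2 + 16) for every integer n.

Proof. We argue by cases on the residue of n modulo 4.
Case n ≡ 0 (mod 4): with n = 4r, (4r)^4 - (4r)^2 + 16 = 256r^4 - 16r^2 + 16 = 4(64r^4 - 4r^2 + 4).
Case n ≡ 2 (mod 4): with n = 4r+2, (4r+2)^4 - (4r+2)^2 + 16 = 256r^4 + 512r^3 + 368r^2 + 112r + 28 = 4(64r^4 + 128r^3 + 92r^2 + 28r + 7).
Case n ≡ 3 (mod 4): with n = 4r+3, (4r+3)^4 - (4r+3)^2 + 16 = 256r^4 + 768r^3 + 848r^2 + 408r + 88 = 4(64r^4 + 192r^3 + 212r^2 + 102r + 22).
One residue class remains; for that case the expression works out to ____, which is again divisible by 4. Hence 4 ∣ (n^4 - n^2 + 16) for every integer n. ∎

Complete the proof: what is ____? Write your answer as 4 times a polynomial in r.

4(64r^4 + 64r^3 + 20r^2 + 2r + 4)

The residues treated are {0, 2, 3}, so the missing case is n ≡ 1 (mod 4); write n = 4r+1.
Then (4r+1)^4 - (4r+1)^2 + 16 = 256r^4 + 256r^3 + 80r^2 + 8r + 16 = 4(64r^4 + 64r^3 + 20r^2 + 2r + 4).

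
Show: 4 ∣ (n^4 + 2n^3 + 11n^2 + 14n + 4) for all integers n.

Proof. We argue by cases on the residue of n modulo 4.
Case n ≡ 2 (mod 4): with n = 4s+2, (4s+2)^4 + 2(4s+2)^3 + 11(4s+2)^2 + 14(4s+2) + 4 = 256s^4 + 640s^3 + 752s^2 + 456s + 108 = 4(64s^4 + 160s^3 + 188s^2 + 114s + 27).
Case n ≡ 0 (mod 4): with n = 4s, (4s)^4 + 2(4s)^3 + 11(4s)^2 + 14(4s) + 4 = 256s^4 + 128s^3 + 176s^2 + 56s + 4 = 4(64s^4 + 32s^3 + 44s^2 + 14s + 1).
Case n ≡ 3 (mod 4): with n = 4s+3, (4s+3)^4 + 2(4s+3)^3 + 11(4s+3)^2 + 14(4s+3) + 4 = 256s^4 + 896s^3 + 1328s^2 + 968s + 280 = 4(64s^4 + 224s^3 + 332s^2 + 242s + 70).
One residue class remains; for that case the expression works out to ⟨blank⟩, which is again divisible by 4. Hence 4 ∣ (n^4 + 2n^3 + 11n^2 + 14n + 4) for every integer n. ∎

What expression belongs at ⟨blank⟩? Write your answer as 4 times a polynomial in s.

The residues treated are {2, 0, 3}, so the missing case is n ≡ 1 (mod 4); write n = 4s+1.
Then (4s+1)^4 + 2(4s+1)^3 + 11(4s+1)^2 + 14(4s+1) + 4 = 256s^4 + 384s^3 + 368s^2 + 184s + 32 = 4(64s^4 + 96s^3 + 92s^2 + 46s + 8).

4(64s^4 + 96s^3 + 92s^2 + 46s + 8)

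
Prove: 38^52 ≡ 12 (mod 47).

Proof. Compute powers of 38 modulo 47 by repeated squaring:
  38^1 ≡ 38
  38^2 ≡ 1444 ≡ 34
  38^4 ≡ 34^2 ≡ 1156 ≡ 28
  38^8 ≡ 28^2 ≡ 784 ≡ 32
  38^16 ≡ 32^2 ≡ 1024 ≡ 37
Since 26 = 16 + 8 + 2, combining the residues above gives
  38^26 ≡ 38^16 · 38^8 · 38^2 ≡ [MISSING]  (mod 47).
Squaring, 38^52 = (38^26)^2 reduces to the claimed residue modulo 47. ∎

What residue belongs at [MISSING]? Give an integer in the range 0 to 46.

24

38^16 · 38^8 · 38^2 ≡ 37 · 32 · 34 = 40256.
40256 mod 47 = 24, so 38^26 ≡ 24 (mod 47).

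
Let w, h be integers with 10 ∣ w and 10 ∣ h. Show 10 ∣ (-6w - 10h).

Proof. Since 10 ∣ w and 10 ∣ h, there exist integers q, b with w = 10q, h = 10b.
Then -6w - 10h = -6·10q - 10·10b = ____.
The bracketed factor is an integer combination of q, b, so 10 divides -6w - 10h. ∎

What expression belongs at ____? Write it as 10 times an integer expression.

Pull the common 10 out of every term: -6·10q - 10·10b = 10(-10b - 6q).
-10b - 6q is an integer, which exhibits the divisibility.

10(-10b - 6q)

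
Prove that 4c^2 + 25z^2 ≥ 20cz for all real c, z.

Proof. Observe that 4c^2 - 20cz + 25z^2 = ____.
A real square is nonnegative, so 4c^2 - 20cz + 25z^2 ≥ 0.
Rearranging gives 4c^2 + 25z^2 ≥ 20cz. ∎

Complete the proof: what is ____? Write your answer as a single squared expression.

The leading and trailing coefficients are 2^2 and 5^2, and 20 = 2·2·5, so the trinomial is (2c - 5z)^2.
Hence 4c^2 - 20cz + 25z^2 ≥ 0.

(2c - 5z)^2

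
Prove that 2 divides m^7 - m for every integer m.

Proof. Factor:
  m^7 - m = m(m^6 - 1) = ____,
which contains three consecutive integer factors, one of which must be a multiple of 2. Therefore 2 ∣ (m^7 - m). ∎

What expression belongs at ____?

m^6 - 1 = (m^2 - 1)(m^4 + m^2 + 1), and m^2 - 1 = (m-1)(m+1).
So m(m^6 - 1) = (m - 1)m(m + 1)(m^4 + m^2 + 1).

(m - 1)m(m + 1)(m^4 + m^2 + 1)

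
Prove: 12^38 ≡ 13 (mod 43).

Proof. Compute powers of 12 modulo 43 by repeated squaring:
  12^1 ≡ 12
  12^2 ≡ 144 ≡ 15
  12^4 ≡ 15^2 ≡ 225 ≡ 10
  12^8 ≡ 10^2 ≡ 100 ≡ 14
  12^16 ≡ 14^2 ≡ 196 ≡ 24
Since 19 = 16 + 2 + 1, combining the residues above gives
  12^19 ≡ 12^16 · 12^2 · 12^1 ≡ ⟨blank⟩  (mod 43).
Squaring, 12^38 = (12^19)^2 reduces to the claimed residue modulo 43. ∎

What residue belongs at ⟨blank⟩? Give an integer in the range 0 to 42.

20

12^16 · 12^2 · 12^1 ≡ 24 · 15 · 12 = 4320.
4320 mod 43 = 20, so 12^19 ≡ 20 (mod 43).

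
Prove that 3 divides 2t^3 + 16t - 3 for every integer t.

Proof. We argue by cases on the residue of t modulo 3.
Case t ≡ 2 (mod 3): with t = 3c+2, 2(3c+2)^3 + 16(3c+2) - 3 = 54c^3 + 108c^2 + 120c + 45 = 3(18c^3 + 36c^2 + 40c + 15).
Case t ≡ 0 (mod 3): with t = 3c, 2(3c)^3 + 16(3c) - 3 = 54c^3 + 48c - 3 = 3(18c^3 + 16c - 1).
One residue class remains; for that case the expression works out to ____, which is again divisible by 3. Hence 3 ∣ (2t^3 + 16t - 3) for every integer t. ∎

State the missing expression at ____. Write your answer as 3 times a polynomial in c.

3(18c^3 + 18c^2 + 22c + 5)

The residues treated are {2, 0}, so the missing case is t ≡ 1 (mod 3); write t = 3c+1.
Then 2(3c+1)^3 + 16(3c+1) - 3 = 54c^3 + 54c^2 + 66c + 15 = 3(18c^3 + 18c^2 + 22c + 5).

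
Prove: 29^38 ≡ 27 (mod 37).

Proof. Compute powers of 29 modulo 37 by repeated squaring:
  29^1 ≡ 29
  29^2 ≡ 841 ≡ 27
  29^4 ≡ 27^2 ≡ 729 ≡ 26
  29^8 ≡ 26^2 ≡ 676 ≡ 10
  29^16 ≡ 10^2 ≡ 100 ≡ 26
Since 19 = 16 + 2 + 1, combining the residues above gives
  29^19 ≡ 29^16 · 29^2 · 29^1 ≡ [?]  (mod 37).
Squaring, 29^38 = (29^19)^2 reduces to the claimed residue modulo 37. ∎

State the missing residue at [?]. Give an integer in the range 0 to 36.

8

29^16 · 29^2 · 29^1 ≡ 26 · 27 · 29 = 20358.
20358 mod 37 = 8, so 29^19 ≡ 8 (mod 37).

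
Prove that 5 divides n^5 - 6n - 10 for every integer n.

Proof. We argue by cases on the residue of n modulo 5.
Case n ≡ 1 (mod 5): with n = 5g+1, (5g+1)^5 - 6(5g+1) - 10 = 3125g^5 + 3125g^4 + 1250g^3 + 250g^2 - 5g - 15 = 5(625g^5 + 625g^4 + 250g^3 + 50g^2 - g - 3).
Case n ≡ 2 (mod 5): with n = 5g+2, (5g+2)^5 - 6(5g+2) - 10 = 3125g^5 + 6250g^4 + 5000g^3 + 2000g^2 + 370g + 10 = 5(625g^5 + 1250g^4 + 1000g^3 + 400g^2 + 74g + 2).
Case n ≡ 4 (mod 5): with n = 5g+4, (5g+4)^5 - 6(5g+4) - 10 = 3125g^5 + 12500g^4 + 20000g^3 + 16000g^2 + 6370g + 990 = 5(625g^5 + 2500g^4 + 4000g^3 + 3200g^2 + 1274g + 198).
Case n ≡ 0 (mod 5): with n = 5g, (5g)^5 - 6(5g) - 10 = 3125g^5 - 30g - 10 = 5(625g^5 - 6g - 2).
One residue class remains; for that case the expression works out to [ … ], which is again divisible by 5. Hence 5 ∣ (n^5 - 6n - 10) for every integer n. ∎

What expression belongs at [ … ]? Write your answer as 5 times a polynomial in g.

5(625g^5 + 1875g^4 + 2250g^3 + 1350g^2 + 399g + 43)

The residues treated are {1, 2, 4, 0}, so the missing case is n ≡ 3 (mod 5); write n = 5g+3.
Then (5g+3)^5 - 6(5g+3) - 10 = 3125g^5 + 9375g^4 + 11250g^3 + 6750g^2 + 1995g + 215 = 5(625g^5 + 1875g^4 + 2250g^3 + 1350g^2 + 399g + 43).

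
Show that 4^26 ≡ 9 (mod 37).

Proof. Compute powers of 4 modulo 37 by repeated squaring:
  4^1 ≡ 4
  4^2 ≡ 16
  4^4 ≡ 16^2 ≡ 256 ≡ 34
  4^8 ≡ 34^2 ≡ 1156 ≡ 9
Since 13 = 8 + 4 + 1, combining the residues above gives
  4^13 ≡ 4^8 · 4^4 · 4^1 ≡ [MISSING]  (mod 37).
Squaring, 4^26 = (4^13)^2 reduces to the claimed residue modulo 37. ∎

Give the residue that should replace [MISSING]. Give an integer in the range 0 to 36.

3

Multiply the listed residues: 9 · 34 · 4 = 306 → 1224.
Reducing modulo 37: 1224 = 33·37 + 3, so 4^13 ≡ 3.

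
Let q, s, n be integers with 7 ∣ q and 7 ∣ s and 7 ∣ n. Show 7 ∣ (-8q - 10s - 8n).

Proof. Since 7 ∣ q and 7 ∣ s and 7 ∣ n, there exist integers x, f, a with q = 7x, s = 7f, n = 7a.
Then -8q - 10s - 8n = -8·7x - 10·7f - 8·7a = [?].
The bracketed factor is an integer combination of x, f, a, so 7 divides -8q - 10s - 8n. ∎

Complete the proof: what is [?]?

Each term has a factor of 7: -8·7x - 10·7f - 8·7a = 7·(-8a - 10f - 8x).
Since -8a - 10f - 8x is an integer, 7 ∣ (-8q - 10s - 8n).

7(-8a - 10f - 8x)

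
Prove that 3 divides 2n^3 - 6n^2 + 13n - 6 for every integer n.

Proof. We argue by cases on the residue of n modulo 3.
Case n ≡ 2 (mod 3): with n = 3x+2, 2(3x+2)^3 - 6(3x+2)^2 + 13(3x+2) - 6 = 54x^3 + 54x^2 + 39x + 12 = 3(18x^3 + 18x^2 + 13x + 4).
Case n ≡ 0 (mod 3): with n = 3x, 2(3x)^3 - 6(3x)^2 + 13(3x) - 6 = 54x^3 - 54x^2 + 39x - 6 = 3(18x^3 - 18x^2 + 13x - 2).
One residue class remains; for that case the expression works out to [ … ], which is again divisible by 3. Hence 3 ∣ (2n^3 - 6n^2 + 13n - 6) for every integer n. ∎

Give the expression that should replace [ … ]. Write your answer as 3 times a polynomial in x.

The residues treated are {2, 0}, so the missing case is n ≡ 1 (mod 3); write n = 3x+1.
Then 2(3x+1)^3 - 6(3x+1)^2 + 13(3x+1) - 6 = 54x^3 + 21x + 3 = 3(18x^3 + 7x + 1).

3(18x^3 + 7x + 1)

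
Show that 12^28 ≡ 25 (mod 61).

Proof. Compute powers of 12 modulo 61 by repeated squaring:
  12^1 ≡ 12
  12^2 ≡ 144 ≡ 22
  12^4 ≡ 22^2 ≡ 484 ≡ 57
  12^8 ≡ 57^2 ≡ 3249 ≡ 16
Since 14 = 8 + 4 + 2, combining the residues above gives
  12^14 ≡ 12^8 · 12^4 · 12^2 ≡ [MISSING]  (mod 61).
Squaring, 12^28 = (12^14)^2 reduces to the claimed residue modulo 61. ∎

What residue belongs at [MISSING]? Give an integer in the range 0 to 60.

12^8 · 12^4 · 12^2 ≡ 16 · 57 · 22 = 20064.
20064 mod 61 = 56, so 12^14 ≡ 56 (mod 61).

56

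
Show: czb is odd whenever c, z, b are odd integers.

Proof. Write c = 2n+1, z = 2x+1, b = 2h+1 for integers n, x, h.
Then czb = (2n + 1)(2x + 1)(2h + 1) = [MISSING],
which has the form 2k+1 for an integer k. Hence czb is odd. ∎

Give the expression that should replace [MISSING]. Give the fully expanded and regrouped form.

2(4hnx + 2hn + 2hx + h + 2nx + n + x) + 1

(2n + 1)(2x + 1)(2h + 1) = 8hnx + 4hn + 4hx + 2h + 4nx + 2n + 2x + 1
= 2(4hnx + 2hn + 2hx + h + 2nx + n + x) + 1.
Since 4hnx + 2hn + 2hx + h + 2nx + n + x is an integer, the product is of the form 2k+1 for an integer k.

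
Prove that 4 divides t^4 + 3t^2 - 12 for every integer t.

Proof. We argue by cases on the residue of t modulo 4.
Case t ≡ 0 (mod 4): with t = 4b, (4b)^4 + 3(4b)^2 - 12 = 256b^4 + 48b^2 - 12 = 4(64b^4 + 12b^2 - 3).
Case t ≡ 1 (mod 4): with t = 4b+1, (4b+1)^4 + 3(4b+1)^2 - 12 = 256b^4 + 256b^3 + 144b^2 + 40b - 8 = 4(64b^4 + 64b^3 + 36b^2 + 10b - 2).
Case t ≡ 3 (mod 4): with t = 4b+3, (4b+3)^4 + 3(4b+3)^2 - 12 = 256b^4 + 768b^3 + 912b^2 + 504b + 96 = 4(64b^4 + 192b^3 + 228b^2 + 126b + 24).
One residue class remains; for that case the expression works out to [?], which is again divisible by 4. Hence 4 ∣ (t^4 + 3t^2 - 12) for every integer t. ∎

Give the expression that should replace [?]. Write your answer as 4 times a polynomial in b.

The residues treated are {0, 1, 3}, so the missing case is t ≡ 2 (mod 4); write t = 4b+2.
Then (4b+2)^4 + 3(4b+2)^2 - 12 = 256b^4 + 512b^3 + 432b^2 + 176b + 16 = 4(64b^4 + 128b^3 + 108b^2 + 44b + 4).

4(64b^4 + 128b^3 + 108b^2 + 44b + 4)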